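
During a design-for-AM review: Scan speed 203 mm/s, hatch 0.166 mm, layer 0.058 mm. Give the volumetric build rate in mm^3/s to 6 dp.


Rate = 203 * 0.166 * 0.058 = 1.954484 mm^3/s


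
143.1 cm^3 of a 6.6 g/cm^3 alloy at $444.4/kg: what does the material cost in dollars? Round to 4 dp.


Mass = 143.1*6.6/1000 = 0.94446 kg
Cost = 0.94446 * 444.4 = 419.718 $


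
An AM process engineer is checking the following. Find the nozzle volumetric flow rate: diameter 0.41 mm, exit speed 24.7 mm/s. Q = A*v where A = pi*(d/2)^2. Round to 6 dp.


A = pi*(0.41/2)^2 = 0.13202543 mm^2
Q = 0.13202543 * 24.7 = 3.261028 mm^3/s


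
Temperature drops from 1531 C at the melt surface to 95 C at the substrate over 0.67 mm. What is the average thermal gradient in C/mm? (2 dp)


G = (1531-95)/0.67 = 2143.28 C/mm


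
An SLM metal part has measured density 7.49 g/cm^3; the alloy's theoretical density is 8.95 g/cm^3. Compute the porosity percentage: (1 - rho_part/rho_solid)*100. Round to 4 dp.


Porosity = (1-7.49/8.95)*100 = 16.3128 %


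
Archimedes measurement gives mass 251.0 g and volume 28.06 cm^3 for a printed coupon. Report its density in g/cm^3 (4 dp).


rho = 251.0 / 28.06 = 8.9451 g/cm^3


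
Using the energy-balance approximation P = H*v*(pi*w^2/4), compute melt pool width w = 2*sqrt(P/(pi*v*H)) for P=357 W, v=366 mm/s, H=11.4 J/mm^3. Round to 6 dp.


w = 2*sqrt(357/(pi*366*11.4)) = 0.330063 mm


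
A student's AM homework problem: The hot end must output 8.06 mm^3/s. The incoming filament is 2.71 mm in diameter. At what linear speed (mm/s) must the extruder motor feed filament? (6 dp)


A = pi*(2.71/2)^2 = 5.768043
v = 8.06 / 5.768043 = 1.397354 mm/s


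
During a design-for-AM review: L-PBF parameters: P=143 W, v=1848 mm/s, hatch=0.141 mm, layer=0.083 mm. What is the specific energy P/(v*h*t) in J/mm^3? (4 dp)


Build rate = 1848 * 0.141 * 0.083 = 21.627144 mm^3/s
SE = 143 / 21.627144 = 6.6121 J/mm^3


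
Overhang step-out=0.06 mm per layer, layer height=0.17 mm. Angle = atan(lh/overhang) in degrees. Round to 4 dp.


angle = atan(0.17/0.06) = 70.56 degrees


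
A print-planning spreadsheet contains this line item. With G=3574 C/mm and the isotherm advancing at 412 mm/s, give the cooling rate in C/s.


CR = 3574 * 412 = 1472488 C/s


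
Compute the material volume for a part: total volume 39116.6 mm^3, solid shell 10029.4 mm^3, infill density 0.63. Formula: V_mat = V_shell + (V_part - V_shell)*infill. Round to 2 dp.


V_infill = (39116.6 - 10029.4) * 0.63 = 18324.94
V_total = 10029.4 + 18324.94 = 28354.34 mm^3


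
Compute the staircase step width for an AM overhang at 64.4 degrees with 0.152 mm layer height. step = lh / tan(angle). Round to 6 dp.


step = 0.152 / tan(64.4) = 0.072826 mm


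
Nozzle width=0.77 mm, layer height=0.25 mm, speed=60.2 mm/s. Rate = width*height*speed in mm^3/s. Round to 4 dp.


Rate = 0.77 * 0.25 * 60.2 = 11.5885 mm^3/s


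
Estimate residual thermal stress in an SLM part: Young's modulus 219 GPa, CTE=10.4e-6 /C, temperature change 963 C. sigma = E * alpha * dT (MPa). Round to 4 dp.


sigma = 219*1000 * 10.4e-6 * 963 = 2193.3288 MPa


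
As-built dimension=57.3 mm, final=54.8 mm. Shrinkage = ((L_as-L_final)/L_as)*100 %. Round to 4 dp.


Shrinkage = ((57.3-54.8)/57.3)*100 = 4.363 %


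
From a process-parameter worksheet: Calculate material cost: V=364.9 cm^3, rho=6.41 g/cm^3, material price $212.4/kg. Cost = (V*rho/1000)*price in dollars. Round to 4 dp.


Mass = 364.9*6.41/1000 = 2.339009 kg
Cost = 2.339009 * 212.4 = 496.8055 $


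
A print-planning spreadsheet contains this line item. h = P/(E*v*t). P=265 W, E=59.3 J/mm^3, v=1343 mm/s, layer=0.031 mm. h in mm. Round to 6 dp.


h = 265 / (59.3*1343*0.031) = 0.107338 mm


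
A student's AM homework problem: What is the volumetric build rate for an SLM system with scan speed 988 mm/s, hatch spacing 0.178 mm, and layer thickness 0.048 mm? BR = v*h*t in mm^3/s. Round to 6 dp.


Rate = 988 * 0.178 * 0.048 = 8.441472 mm^3/s


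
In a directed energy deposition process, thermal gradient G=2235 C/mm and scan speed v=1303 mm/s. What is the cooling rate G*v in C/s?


CR = 2235 * 1303 = 2912205 C/s


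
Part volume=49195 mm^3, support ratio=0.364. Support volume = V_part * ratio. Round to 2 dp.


V_support = 49195 * 0.364 = 17906.98 mm^3


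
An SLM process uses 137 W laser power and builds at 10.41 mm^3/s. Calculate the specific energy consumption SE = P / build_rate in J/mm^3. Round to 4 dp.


SE = 137 / 10.41 = 13.1604 J/mm^3


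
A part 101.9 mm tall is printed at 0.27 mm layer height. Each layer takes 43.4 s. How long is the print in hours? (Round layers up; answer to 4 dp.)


Layers = ceil(101.9/0.27) = 378
t = 378 * 43.4 / 3600 = 4.557 hrs


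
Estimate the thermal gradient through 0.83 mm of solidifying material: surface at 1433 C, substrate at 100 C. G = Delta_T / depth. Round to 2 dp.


G = (1433-100)/0.83 = 1606.02 C/mm


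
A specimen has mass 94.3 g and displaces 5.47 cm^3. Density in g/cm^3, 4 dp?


rho = 94.3 / 5.47 = 17.2395 g/cm^3


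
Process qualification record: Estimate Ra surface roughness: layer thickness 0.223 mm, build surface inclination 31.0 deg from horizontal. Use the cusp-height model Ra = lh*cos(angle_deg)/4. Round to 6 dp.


Ra = 0.223 * cos(31.0) / 4 = 0.047787 mm


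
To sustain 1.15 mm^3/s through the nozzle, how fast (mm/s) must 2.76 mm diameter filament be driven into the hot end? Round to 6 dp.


A = pi*(2.76/2)^2 = 5.982849
v = 1.15 / 5.982849 = 0.192216 mm/s


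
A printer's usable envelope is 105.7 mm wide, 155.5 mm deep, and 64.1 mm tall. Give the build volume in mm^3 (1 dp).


V = 105.7 * 155.5 * 64.1 = 1053570.0 mm^3


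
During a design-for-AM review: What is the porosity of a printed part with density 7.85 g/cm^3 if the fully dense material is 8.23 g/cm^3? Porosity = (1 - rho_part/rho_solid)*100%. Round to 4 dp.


Porosity = (1-7.85/8.23)*100 = 4.6173 %


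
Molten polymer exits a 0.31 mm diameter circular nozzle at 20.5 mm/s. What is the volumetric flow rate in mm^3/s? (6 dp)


A = pi*(0.31/2)^2 = 0.07547676 mm^2
Q = 0.07547676 * 20.5 = 1.547274 mm^3/s


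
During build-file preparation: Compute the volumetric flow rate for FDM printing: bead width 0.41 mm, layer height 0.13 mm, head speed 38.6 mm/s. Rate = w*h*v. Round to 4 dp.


Rate = 0.41 * 0.13 * 38.6 = 2.0574 mm^3/s


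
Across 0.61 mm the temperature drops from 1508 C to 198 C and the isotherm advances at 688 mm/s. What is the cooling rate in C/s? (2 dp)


G = (1508-198)/0.61 = 2147.54098361 C/mm
CR = 2147.54098361 * 688 = 1477508.2 C/s


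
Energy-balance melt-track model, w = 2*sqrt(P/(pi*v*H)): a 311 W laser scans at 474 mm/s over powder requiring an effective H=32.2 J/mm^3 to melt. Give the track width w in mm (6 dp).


w = 2*sqrt(311/(pi*474*32.2)) = 0.161071 mm


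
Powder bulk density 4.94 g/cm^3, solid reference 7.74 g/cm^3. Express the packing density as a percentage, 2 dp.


Packing = (4.94/7.74)*100 = 63.82 %


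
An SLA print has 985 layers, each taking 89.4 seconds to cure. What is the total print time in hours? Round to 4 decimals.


t = 985 * 89.4 / 3600 = 24.4608 hrs


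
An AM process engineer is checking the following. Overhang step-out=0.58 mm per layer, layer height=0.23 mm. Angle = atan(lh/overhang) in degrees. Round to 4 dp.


angle = atan(0.23/0.58) = 21.6309 degrees


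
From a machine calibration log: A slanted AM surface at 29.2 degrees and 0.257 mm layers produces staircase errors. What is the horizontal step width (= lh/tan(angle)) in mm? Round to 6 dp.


step = 0.257 / tan(29.2) = 0.459847 mm


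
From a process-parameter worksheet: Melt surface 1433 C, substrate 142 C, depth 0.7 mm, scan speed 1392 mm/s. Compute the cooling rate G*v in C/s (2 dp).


G = (1433-142)/0.7 = 1844.28571429 C/mm
CR = 1844.28571429 * 1392 = 2567245.71 C/s


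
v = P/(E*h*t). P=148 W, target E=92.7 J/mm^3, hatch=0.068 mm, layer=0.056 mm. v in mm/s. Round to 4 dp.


v = 148 / (92.7*0.068*0.056) = 419.2616 mm/s


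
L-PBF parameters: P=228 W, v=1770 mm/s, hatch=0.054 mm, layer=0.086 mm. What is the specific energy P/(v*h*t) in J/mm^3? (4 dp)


Build rate = 1770 * 0.054 * 0.086 = 8.21988 mm^3/s
SE = 228 / 8.21988 = 27.7376 J/mm^3


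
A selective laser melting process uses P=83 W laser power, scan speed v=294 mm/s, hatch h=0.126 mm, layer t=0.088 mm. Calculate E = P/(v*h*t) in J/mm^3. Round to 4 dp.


E = 83 / (294*0.126*0.088) = 25.4611 J/mm^3


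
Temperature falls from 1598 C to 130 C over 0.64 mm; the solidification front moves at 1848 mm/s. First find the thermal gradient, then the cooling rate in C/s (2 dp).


G = (1598-130)/0.64 = 2293.75 C/mm
CR = 2293.75 * 1848 = 4238850.0 C/s


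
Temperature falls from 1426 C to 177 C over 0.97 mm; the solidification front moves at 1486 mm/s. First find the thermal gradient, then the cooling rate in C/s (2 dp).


G = (1426-177)/0.97 = 1287.62886598 C/mm
CR = 1287.62886598 * 1486 = 1913416.49 C/s


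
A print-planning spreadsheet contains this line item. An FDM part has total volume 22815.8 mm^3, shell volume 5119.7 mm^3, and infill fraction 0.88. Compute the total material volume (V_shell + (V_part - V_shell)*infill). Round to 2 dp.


V_infill = (22815.8 - 5119.7) * 0.88 = 15572.57
V_total = 5119.7 + 15572.57 = 20692.27 mm^3


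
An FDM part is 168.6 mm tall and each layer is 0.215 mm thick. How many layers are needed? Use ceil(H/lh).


Layers = ceil(168.6/0.215) = 785


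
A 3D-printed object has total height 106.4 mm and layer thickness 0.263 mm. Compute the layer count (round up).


Layers = ceil(106.4/0.263) = 405


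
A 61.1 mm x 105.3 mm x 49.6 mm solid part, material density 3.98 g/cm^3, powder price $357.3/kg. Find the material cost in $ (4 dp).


V = 61.1 * 105.3 * 49.6 = 319117.968 mm^3 = 319.117968 cm^3
Mass = 319.117968 * 3.98 / 1000 = 1.27008951 kg
Cost = 1.27008951 * 357.3 = 453.803 $


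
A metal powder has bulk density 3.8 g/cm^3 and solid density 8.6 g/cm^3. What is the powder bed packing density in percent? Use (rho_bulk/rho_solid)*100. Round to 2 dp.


Packing = (3.8/8.6)*100 = 44.19 %


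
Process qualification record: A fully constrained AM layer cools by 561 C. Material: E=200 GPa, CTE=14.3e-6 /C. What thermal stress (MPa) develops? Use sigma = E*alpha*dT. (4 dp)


sigma = 200*1000 * 14.3e-6 * 561 = 1604.46 MPa


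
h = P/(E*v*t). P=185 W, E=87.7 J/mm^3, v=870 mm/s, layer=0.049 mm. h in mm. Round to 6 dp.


h = 185 / (87.7*870*0.049) = 0.049483 mm


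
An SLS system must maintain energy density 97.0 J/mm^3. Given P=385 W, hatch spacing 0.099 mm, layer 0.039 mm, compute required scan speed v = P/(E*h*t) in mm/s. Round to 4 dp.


v = 385 / (97.0*0.099*0.039) = 1027.9907 mm/s


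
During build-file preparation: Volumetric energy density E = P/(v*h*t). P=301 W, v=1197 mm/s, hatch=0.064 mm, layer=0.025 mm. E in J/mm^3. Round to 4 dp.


E = 301 / (1197*0.064*0.025) = 157.1637 J/mm^3


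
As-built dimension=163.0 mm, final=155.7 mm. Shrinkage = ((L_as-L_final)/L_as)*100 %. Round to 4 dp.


Shrinkage = ((163.0-155.7)/163.0)*100 = 4.4785 %


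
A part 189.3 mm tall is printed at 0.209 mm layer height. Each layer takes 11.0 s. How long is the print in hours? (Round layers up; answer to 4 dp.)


Layers = ceil(189.3/0.209) = 906
t = 906 * 11.0 / 3600 = 2.7683 hrs


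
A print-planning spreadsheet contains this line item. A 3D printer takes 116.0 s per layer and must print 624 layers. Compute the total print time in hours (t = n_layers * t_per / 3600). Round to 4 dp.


t = 624 * 116.0 / 3600 = 20.1067 hrs


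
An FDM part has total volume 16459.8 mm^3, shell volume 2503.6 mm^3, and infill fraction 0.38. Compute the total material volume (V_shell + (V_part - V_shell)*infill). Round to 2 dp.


V_infill = (16459.8 - 2503.6) * 0.38 = 5303.36
V_total = 2503.6 + 5303.36 = 7806.96 mm^3


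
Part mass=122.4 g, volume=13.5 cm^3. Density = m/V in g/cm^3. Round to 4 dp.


rho = 122.4 / 13.5 = 9.0667 g/cm^3


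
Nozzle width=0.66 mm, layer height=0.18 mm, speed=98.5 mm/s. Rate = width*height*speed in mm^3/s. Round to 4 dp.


Rate = 0.66 * 0.18 * 98.5 = 11.7018 mm^3/s


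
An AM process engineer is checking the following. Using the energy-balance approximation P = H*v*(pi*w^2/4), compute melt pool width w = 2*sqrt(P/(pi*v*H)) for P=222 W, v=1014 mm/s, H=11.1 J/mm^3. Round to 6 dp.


w = 2*sqrt(222/(pi*1014*11.1)) = 0.158471 mm


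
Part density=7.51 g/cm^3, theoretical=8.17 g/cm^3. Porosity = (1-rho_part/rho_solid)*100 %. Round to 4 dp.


Porosity = (1-7.51/8.17)*100 = 8.0783 %


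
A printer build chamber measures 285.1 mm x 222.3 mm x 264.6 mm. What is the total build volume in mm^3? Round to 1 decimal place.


V = 285.1 * 222.3 * 264.6 = 16769747.4 mm^3


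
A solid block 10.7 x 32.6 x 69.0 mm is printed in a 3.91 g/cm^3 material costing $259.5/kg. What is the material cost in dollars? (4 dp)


V = 10.7 * 32.6 * 69.0 = 24068.58 mm^3 = 24.06858 cm^3
Mass = 24.06858 * 3.91 / 1000 = 0.09410815 kg
Cost = 0.09410815 * 259.5 = 24.4211 $


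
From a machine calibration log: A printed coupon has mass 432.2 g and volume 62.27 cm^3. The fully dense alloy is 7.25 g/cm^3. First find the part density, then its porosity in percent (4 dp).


rho_part = 432.2 / 62.27 = 6.94074193 g/cm^3
Porosity = (1 - 6.94074193/7.25)*100 = 4.2656 %


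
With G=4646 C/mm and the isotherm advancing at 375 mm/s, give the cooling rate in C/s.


CR = 4646 * 375 = 1742250 C/s


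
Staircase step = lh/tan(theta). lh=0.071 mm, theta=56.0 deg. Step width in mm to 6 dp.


step = 0.071 / tan(56.0) = 0.04789 mm


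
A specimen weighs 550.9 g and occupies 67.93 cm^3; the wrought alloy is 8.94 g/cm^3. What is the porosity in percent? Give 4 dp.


rho_part = 550.9 / 67.93 = 8.10981893 g/cm^3
Porosity = (1 - 8.10981893/8.94)*100 = 9.2861 %


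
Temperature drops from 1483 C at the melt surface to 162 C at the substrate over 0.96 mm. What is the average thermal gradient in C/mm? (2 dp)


G = (1483-162)/0.96 = 1376.04 C/mm


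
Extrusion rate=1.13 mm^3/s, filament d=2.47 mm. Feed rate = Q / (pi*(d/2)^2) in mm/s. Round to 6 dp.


A = pi*(2.47/2)^2 = 4.791636
v = 1.13 / 4.791636 = 0.235828 mm/s


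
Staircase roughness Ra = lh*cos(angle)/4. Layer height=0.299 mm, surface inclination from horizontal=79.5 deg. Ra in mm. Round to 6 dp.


Ra = 0.299 * cos(79.5) / 4 = 0.013622 mm


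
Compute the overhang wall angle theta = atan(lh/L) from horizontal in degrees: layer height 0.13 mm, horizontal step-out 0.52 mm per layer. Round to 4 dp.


angle = atan(0.13/0.52) = 14.0362 degrees


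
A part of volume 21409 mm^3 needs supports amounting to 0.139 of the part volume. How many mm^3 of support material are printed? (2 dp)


V_support = 21409 * 0.139 = 2975.85 mm^3


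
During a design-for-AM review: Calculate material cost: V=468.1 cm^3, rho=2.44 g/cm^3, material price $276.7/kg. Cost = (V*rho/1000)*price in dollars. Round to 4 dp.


Mass = 468.1*2.44/1000 = 1.142164 kg
Cost = 1.142164 * 276.7 = 316.0368 $


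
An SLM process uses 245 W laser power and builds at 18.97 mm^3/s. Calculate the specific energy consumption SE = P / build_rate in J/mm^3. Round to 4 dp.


SE = 245 / 18.97 = 12.9151 J/mm^3


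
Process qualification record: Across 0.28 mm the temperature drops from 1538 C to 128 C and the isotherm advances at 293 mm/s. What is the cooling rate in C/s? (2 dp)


G = (1538-128)/0.28 = 5035.71428571 C/mm
CR = 5035.71428571 * 293 = 1475464.29 C/s


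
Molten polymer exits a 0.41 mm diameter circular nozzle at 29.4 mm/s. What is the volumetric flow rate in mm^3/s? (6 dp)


A = pi*(0.41/2)^2 = 0.13202543 mm^2
Q = 0.13202543 * 29.4 = 3.881548 mm^3/s


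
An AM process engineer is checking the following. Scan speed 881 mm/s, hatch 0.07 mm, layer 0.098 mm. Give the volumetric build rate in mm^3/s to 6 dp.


Rate = 881 * 0.07 * 0.098 = 6.04366 mm^3/s


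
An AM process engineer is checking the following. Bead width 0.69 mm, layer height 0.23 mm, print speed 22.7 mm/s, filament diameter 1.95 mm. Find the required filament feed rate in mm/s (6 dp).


Q = 0.69 * 0.23 * 22.7 = 3.60249 mm^3/s
A_fil = pi*(1.95/2)^2 = 2.98647652 mm^2
v_feed = 3.60249 / 2.98647652 = 1.206268 mm/s


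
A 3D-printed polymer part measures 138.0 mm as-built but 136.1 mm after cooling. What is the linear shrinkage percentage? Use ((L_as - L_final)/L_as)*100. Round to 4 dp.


Shrinkage = ((138.0-136.1)/138.0)*100 = 1.3768 %


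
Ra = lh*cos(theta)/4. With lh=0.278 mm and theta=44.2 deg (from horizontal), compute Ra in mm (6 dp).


Ra = 0.278 * cos(44.2) / 4 = 0.049825 mm


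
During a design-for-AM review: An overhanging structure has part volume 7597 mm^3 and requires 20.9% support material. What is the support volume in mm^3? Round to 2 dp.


V_support = 7597 * 0.209 = 1587.77 mm^3


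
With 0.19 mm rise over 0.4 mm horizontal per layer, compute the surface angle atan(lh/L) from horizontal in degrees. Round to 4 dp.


angle = atan(0.19/0.4) = 25.4077 degrees


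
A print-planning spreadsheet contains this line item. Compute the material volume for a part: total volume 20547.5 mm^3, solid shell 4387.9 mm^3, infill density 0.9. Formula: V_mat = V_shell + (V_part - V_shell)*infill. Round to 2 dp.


V_infill = (20547.5 - 4387.9) * 0.9 = 14543.64
V_total = 4387.9 + 14543.64 = 18931.54 mm^3


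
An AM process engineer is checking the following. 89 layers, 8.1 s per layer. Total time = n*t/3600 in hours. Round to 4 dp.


t = 89 * 8.1 / 3600 = 0.2003 hrs


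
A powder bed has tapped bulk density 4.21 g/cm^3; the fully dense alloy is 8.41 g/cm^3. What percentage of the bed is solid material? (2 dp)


Packing = (4.21/8.41)*100 = 50.06 %


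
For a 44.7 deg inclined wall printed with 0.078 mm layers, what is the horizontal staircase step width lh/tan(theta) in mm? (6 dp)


step = 0.078 / tan(44.7) = 0.078821 mm


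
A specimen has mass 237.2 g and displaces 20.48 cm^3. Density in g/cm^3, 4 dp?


rho = 237.2 / 20.48 = 11.582 g/cm^3


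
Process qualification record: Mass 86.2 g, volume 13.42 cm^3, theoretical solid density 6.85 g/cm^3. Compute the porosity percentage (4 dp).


rho_part = 86.2 / 13.42 = 6.42324888 g/cm^3
Porosity = (1 - 6.42324888/6.85)*100 = 6.2299 %


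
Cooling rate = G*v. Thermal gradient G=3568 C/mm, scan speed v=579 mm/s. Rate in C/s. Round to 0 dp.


CR = 3568 * 579 = 2065872 C/s


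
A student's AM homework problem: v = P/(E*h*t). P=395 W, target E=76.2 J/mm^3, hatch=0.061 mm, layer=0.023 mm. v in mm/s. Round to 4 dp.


v = 395 / (76.2*0.061*0.023) = 3694.7449 mm/s


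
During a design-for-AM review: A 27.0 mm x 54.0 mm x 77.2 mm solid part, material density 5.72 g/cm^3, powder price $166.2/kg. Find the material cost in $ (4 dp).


V = 27.0 * 54.0 * 77.2 = 112557.6 mm^3 = 112.5576 cm^3
Mass = 112.5576 * 5.72 / 1000 = 0.64382947 kg
Cost = 0.64382947 * 166.2 = 107.0045 $


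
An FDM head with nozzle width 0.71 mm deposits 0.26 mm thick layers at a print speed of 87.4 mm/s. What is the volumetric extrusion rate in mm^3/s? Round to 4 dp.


Rate = 0.71 * 0.26 * 87.4 = 16.134 mm^3/s


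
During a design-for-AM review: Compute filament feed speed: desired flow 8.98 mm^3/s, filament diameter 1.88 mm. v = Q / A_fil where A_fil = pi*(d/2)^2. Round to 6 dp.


A = pi*(1.88/2)^2 = 2.775911
v = 8.98 / 2.775911 = 3.234974 mm/s


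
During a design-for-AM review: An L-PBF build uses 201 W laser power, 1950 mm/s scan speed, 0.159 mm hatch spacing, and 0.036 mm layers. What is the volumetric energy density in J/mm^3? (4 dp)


E = 201 / (1950*0.159*0.036) = 18.0078 J/mm^3


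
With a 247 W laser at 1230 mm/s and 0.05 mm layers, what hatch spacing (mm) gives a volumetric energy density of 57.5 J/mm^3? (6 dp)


h = 247 / (57.5*1230*0.05) = 0.069848 mm


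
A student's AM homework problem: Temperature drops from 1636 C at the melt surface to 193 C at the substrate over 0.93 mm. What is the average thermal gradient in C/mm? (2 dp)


G = (1636-193)/0.93 = 1551.61 C/mm


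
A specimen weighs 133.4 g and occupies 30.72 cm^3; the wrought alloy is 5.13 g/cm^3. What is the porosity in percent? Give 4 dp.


rho_part = 133.4 / 30.72 = 4.34244792 g/cm^3
Porosity = (1 - 4.34244792/5.13)*100 = 15.3519 %


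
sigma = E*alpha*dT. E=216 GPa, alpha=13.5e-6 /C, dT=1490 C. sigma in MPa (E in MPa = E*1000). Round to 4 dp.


sigma = 216*1000 * 13.5e-6 * 1490 = 4344.84 MPa


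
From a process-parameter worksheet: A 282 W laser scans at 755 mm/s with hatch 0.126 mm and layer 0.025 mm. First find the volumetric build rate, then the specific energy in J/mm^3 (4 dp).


Build rate = 755 * 0.126 * 0.025 = 2.37825 mm^3/s
SE = 282 / 2.37825 = 118.5746 J/mm^3


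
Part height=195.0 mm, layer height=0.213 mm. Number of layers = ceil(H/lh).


Layers = ceil(195.0/0.213) = 916


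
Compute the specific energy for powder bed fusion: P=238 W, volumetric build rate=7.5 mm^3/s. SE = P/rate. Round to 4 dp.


SE = 238 / 7.5 = 31.7333 J/mm^3


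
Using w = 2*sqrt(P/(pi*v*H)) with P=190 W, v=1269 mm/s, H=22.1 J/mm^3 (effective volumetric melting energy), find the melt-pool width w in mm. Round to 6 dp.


w = 2*sqrt(190/(pi*1269*22.1)) = 0.092876 mm


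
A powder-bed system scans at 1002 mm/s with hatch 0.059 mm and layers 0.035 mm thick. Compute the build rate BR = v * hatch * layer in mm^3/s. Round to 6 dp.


Rate = 1002 * 0.059 * 0.035 = 2.06913 mm^3/s


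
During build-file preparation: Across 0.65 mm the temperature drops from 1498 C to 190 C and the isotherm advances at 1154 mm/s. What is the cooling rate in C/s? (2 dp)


G = (1498-190)/0.65 = 2012.30769231 C/mm
CR = 2012.30769231 * 1154 = 2322203.08 C/s


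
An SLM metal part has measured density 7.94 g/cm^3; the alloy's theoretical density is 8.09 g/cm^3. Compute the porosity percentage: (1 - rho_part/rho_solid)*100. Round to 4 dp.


Porosity = (1-7.94/8.09)*100 = 1.8541 %


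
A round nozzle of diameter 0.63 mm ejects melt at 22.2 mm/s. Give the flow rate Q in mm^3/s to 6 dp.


A = pi*(0.63/2)^2 = 0.31172453 mm^2
Q = 0.31172453 * 22.2 = 6.920285 mm^3/s


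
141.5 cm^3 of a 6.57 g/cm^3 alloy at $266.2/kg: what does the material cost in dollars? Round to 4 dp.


Mass = 141.5*6.57/1000 = 0.929655 kg
Cost = 0.929655 * 266.2 = 247.4742 $


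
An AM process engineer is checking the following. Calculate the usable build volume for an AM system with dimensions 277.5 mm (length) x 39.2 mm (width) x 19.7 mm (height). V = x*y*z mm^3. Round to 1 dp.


V = 277.5 * 39.2 * 19.7 = 214296.6 mm^3


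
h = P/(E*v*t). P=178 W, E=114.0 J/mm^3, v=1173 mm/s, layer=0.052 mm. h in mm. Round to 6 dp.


h = 178 / (114.0*1173*0.052) = 0.025598 mm


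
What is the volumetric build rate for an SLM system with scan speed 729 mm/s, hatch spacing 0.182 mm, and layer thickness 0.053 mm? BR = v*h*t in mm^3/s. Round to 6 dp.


Rate = 729 * 0.182 * 0.053 = 7.031934 mm^3/s


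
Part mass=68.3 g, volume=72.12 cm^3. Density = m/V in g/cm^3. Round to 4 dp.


rho = 68.3 / 72.12 = 0.947 g/cm^3


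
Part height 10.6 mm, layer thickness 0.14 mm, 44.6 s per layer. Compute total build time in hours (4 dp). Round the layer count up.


Layers = ceil(10.6/0.14) = 76
t = 76 * 44.6 / 3600 = 0.9416 hrs


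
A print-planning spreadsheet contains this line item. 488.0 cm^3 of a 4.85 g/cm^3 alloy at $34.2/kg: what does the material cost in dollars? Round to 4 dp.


Mass = 488.0*4.85/1000 = 2.3668 kg
Cost = 2.3668 * 34.2 = 80.9446 $


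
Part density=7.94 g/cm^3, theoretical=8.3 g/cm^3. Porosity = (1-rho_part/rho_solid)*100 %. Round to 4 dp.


Porosity = (1-7.94/8.3)*100 = 4.3373 %


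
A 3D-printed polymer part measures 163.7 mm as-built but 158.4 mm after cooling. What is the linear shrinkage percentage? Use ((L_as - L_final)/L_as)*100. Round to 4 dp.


Shrinkage = ((163.7-158.4)/163.7)*100 = 3.2376 %


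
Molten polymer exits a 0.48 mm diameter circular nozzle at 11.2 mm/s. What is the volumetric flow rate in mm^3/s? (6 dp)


A = pi*(0.48/2)^2 = 0.18095574 mm^2
Q = 0.18095574 * 11.2 = 2.026704 mm^3/s


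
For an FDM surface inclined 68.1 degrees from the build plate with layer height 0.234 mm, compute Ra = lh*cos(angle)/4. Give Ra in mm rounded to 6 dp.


Ra = 0.234 * cos(68.1) / 4 = 0.02182 mm


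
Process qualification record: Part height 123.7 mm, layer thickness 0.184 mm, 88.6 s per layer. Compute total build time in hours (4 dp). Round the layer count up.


Layers = ceil(123.7/0.184) = 673
t = 673 * 88.6 / 3600 = 16.5633 hrs


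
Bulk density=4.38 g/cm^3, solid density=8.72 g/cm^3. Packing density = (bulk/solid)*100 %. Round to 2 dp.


Packing = (4.38/8.72)*100 = 50.23 %


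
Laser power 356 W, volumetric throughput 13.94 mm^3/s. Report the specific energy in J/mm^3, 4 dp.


SE = 356 / 13.94 = 25.538 J/mm^3


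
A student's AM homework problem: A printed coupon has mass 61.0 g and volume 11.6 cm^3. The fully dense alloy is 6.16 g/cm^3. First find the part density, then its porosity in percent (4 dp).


rho_part = 61.0 / 11.6 = 5.25862069 g/cm^3
Porosity = (1 - 5.25862069/6.16)*100 = 14.6328 %


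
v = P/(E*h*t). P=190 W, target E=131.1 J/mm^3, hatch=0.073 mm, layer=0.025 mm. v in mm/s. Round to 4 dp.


v = 190 / (131.1*0.073*0.025) = 794.1235 mm/s


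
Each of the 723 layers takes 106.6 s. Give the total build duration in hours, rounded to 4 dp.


t = 723 * 106.6 / 3600 = 21.4088 hrs


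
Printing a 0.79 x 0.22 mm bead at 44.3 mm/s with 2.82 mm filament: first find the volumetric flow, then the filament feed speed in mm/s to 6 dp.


Q = 0.79 * 0.22 * 44.3 = 7.69934 mm^3/s
A_fil = pi*(2.82/2)^2 = 6.24580035 mm^2
v_feed = 7.69934 / 6.24580035 = 1.232723 mm/s


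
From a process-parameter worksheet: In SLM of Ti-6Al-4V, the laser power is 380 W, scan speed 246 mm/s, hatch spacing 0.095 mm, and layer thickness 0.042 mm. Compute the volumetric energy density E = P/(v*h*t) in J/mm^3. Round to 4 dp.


E = 380 / (246*0.095*0.042) = 387.1467 J/mm^3


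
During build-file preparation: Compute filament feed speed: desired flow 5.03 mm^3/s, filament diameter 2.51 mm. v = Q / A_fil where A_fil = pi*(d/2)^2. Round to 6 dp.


A = pi*(2.51/2)^2 = 4.948087
v = 5.03 / 4.948087 = 1.016554 mm/s


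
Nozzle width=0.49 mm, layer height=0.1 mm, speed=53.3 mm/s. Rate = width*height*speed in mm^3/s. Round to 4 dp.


Rate = 0.49 * 0.1 * 53.3 = 2.6117 mm^3/s


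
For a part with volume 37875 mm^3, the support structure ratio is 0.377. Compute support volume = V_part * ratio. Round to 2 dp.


V_support = 37875 * 0.377 = 14278.88 mm^3


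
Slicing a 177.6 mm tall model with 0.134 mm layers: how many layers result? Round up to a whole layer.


Layers = ceil(177.6/0.134) = 1326


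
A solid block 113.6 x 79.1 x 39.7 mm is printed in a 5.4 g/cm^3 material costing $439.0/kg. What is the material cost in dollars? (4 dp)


V = 113.6 * 79.1 * 39.7 = 356734.672 mm^3 = 356.734672 cm^3
Mass = 356.734672 * 5.4 / 1000 = 1.92636723 kg
Cost = 1.92636723 * 439.0 = 845.6752 $


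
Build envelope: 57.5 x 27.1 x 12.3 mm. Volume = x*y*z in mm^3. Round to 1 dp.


V = 57.5 * 27.1 * 12.3 = 19166.5 mm^3


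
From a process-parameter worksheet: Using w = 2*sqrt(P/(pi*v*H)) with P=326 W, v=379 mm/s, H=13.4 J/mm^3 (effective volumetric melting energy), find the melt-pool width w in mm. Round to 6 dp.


w = 2*sqrt(326/(pi*379*13.4)) = 0.285885 mm


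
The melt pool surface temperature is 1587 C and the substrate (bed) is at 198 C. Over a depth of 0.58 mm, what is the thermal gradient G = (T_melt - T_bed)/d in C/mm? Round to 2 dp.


G = (1587-198)/0.58 = 2394.83 C/mm


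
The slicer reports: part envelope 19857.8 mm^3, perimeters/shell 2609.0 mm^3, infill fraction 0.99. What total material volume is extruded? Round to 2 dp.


V_infill = (19857.8 - 2609.0) * 0.99 = 17076.31
V_total = 2609.0 + 17076.31 = 19685.31 mm^3


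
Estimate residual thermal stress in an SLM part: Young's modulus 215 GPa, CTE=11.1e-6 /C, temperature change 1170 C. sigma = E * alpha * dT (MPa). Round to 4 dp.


sigma = 215*1000 * 11.1e-6 * 1170 = 2792.205 MPa


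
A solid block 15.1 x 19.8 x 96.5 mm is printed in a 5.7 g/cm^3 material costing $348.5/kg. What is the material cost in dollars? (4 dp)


V = 15.1 * 19.8 * 96.5 = 28851.57 mm^3 = 28.85157 cm^3
Mass = 28.85157 * 5.7 / 1000 = 0.16445395 kg
Cost = 0.16445395 * 348.5 = 57.3122 $


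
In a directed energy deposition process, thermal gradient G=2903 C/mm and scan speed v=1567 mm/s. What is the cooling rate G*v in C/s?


CR = 2903 * 1567 = 4549001 C/s


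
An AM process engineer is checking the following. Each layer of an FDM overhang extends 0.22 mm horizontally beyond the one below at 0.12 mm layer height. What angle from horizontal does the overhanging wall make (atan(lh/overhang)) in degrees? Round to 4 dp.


angle = atan(0.12/0.22) = 28.6105 degrees


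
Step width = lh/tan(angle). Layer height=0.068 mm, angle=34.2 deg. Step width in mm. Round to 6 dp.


step = 0.068 / tan(34.2) = 0.100059 mm


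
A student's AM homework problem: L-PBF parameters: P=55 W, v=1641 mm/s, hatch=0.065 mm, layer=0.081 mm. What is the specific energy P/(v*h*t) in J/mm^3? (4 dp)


Build rate = 1641 * 0.065 * 0.081 = 8.639865 mm^3/s
SE = 55 / 8.639865 = 6.3658 J/mm^3


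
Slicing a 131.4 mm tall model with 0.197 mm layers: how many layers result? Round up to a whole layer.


Layers = ceil(131.4/0.197) = 668


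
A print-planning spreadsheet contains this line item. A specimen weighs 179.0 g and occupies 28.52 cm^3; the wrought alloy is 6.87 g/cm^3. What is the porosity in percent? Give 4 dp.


rho_part = 179.0 / 28.52 = 6.27629734 g/cm^3
Porosity = (1 - 6.27629734/6.87)*100 = 8.642 %


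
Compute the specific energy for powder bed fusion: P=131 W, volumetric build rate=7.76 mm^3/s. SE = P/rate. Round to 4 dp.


SE = 131 / 7.76 = 16.8814 J/mm^3


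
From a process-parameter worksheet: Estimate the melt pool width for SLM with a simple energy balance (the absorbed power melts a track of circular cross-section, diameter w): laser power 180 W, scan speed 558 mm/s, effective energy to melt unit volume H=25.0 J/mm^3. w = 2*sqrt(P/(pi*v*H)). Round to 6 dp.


w = 2*sqrt(180/(pi*558*25.0)) = 0.128175 mm


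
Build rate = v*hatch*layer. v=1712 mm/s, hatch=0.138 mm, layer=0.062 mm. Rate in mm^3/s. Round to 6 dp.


Rate = 1712 * 0.138 * 0.062 = 14.647872 mm^3/s


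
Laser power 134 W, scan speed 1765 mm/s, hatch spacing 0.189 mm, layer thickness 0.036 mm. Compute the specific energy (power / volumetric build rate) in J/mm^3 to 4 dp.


Build rate = 1765 * 0.189 * 0.036 = 12.00906 mm^3/s
SE = 134 / 12.00906 = 11.1582 J/mm^3


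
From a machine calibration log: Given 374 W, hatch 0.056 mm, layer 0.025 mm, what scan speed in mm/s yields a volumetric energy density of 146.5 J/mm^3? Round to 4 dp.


v = 374 / (146.5*0.056*0.025) = 1823.5007 mm/s


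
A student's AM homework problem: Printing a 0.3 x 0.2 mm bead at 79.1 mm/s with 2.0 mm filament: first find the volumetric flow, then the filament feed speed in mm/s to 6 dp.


Q = 0.3 * 0.2 * 79.1 = 4.746 mm^3/s
A_fil = pi*(2.0/2)^2 = 3.14159265 mm^2
v_feed = 4.746 / 3.14159265 = 1.510699 mm/s


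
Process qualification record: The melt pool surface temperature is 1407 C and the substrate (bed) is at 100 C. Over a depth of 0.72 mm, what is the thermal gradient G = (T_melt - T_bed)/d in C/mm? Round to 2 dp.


G = (1407-100)/0.72 = 1815.28 C/mm


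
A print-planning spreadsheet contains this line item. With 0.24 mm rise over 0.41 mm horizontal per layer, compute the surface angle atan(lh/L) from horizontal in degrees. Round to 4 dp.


angle = atan(0.24/0.41) = 30.3432 degrees


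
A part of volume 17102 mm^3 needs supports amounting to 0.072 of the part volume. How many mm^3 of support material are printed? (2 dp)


V_support = 17102 * 0.072 = 1231.34 mm^3


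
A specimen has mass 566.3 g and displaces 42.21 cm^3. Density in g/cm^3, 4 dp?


rho = 566.3 / 42.21 = 13.4163 g/cm^3


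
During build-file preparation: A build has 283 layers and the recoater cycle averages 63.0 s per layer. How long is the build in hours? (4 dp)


t = 283 * 63.0 / 3600 = 4.9525 hrs


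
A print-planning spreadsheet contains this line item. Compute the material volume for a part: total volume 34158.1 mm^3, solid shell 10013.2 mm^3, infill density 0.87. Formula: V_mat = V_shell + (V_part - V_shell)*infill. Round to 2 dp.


V_infill = (34158.1 - 10013.2) * 0.87 = 21006.06
V_total = 10013.2 + 21006.06 = 31019.26 mm^3


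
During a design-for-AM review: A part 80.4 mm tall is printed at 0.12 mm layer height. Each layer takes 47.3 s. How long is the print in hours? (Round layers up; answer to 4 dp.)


Layers = ceil(80.4/0.12) = 670
t = 670 * 47.3 / 3600 = 8.8031 hrs


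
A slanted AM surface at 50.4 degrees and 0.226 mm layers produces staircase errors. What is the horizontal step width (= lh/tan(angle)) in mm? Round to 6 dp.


step = 0.226 / tan(50.4) = 0.186963 mm


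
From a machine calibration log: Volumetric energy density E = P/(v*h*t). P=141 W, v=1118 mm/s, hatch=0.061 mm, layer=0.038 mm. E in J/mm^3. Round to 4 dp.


E = 141 / (1118*0.061*0.038) = 54.4081 J/mm^3


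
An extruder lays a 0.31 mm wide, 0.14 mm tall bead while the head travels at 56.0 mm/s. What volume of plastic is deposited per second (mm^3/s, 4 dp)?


Rate = 0.31 * 0.14 * 56.0 = 2.4304 mm^3/s


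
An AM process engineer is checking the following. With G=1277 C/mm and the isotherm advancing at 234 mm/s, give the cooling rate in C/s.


CR = 1277 * 234 = 298818 C/s


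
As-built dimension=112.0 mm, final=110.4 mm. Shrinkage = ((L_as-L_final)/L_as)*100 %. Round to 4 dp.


Shrinkage = ((112.0-110.4)/112.0)*100 = 1.4286 %


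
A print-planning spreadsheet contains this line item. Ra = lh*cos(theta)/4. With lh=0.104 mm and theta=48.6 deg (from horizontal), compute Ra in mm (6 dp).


Ra = 0.104 * cos(48.6) / 4 = 0.017194 mm


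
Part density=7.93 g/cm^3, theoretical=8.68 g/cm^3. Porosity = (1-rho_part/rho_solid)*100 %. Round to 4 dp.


Porosity = (1-7.93/8.68)*100 = 8.6406 %


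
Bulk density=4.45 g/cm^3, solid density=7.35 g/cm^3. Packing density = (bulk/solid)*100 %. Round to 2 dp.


Packing = (4.45/7.35)*100 = 60.54 %


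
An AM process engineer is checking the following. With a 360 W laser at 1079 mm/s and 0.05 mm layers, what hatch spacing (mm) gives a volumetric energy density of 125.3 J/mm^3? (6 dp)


h = 360 / (125.3*1079*0.05) = 0.053255 mm


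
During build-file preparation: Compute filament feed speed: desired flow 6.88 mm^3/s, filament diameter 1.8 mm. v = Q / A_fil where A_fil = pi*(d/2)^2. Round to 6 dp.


A = pi*(1.8/2)^2 = 2.54469
v = 6.88 / 2.54469 = 2.703669 mm/s


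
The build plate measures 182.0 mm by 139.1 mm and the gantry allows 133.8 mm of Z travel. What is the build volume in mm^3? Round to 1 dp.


V = 182.0 * 139.1 * 133.8 = 3387307.6 mm^3


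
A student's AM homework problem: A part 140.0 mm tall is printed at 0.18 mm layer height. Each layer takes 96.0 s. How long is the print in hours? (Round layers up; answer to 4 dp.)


Layers = ceil(140.0/0.18) = 778
t = 778 * 96.0 / 3600 = 20.7467 hrs


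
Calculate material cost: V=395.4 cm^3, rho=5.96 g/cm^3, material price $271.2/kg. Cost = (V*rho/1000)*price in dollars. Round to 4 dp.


Mass = 395.4*5.96/1000 = 2.356584 kg
Cost = 2.356584 * 271.2 = 639.1056 $


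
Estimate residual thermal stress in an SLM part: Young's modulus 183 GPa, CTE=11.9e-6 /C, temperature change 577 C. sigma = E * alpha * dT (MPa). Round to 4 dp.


sigma = 183*1000 * 11.9e-6 * 577 = 1256.5329 MPa


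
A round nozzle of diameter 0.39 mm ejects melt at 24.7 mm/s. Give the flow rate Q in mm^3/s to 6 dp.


A = pi*(0.39/2)^2 = 0.11945906 mm^2
Q = 0.11945906 * 24.7 = 2.950639 mm^3/s


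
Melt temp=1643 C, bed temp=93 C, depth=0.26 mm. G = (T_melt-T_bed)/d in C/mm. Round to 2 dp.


G = (1643-93)/0.26 = 5961.54 C/mm


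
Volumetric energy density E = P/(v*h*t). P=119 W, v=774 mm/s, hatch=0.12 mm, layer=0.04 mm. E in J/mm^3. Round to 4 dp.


E = 119 / (774*0.12*0.04) = 32.0306 J/mm^3


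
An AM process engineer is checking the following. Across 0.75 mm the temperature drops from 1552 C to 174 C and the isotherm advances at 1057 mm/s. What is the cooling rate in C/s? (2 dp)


G = (1552-174)/0.75 = 1837.33333333 C/mm
CR = 1837.33333333 * 1057 = 1942061.33 C/s


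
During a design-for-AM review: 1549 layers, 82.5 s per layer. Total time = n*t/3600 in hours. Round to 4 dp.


t = 1549 * 82.5 / 3600 = 35.4979 hrs


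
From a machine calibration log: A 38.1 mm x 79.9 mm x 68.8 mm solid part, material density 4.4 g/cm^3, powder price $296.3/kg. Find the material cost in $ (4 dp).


V = 38.1 * 79.9 * 68.8 = 209440.272 mm^3 = 209.440272 cm^3
Mass = 209.440272 * 4.4 / 1000 = 0.9215372 kg
Cost = 0.9215372 * 296.3 = 273.0515 $


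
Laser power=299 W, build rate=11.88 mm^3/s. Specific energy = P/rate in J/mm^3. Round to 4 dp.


SE = 299 / 11.88 = 25.1684 J/mm^3


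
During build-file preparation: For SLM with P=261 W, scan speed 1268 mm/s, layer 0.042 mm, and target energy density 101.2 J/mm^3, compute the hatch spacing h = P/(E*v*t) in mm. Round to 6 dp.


h = 261 / (101.2*1268*0.042) = 0.048427 mm


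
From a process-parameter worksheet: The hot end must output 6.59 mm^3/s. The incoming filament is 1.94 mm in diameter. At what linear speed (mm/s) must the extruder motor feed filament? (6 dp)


A = pi*(1.94/2)^2 = 2.955925
v = 6.59 / 2.955925 = 2.229421 mm/s


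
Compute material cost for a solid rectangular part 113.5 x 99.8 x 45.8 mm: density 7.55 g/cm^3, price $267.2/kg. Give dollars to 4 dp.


V = 113.5 * 99.8 * 45.8 = 518790.34 mm^3 = 518.79034 cm^3
Mass = 518.79034 * 7.55 / 1000 = 3.91686707 kg
Cost = 3.91686707 * 267.2 = 1046.5869 $


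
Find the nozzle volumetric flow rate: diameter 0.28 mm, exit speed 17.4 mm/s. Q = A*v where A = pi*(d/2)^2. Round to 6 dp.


A = pi*(0.28/2)^2 = 0.06157522 mm^2
Q = 0.06157522 * 17.4 = 1.071409 mm^3/s


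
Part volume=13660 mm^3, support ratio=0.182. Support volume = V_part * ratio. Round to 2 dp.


V_support = 13660 * 0.182 = 2486.12 mm^3


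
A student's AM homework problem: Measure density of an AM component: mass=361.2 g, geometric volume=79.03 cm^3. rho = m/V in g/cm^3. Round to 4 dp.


rho = 361.2 / 79.03 = 4.5704 g/cm^3


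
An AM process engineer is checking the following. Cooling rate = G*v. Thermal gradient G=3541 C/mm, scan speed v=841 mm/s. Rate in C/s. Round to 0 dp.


CR = 3541 * 841 = 2977981 C/s


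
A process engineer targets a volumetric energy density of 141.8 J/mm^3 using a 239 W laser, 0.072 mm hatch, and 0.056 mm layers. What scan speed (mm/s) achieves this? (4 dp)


v = 239 / (141.8*0.072*0.056) = 418.0239 mm/s


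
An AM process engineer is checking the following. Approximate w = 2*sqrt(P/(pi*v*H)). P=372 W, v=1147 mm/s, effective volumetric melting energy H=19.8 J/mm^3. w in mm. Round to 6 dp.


w = 2*sqrt(372/(pi*1147*19.8)) = 0.144415 mm


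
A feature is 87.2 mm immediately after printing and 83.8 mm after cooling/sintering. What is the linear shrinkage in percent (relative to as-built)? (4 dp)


Shrinkage = ((87.2-83.8)/87.2)*100 = 3.8991 %
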